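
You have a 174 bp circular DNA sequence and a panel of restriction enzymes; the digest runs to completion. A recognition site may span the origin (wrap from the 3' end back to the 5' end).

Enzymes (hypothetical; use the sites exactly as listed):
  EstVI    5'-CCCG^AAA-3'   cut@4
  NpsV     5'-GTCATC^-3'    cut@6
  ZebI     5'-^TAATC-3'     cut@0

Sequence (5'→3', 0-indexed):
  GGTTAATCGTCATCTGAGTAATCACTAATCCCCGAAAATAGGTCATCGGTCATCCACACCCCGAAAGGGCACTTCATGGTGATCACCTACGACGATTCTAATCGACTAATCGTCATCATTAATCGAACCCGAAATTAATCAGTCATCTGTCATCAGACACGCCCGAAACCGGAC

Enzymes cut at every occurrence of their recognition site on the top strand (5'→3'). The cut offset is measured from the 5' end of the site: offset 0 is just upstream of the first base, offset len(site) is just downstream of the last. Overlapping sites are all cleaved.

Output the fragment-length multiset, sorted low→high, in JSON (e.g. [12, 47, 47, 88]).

[2,4,4,7,7,7,8,9,9,11,11,11,12,12,12,13,35]

Site scan:
  EstVI CCCGAAA/4: at [30, 59, 127, 161] ⇒ [34, 63, 131, 165]
  NpsV GTCATC/6: at [8, 41, 48, 111, 141, 148] ⇒ [14, 47, 54, 117, 147, 154]
  ZebI TAATC/0: at [3, 18, 25, 98, 106, 119, 135] ⇒ [3, 18, 25, 98, 106, 119, 135]

All cut coordinates (distinct, sorted): [3, 14, 18, 25, 34, 47, 54, 63, 98, 106, 117, 119, 131, 135, 147, 154, 165]

Fragment lengths:
  3→14: 11 bp
  14→18: 4 bp
  18→25: 7 bp
  25→34: 9 bp
  34→47: 13 bp
  47→54: 7 bp
  54→63: 9 bp
  63→98: 35 bp
  98→106: 8 bp
  106→117: 11 bp
  117→119: 2 bp
  119→131: 12 bp
  131→135: 4 bp
  135→147: 12 bp
  147→154: 7 bp
  154→165: 11 bp
  165→3 (wrap): 174-165+3 = 12 bp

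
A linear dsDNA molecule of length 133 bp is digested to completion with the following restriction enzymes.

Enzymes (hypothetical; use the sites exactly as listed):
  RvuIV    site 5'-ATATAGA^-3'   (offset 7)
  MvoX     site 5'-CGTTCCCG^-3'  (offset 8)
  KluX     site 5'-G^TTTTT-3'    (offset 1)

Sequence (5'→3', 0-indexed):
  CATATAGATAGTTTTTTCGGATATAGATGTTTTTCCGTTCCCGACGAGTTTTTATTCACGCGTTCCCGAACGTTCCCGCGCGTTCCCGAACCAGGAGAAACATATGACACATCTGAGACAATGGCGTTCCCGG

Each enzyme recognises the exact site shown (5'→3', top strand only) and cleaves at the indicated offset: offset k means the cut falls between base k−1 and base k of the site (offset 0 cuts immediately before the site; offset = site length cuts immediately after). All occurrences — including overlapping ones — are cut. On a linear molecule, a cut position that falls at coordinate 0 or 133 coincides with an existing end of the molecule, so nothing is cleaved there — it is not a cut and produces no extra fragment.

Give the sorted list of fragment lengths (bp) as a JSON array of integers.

[1,2,3,5,8,10,10,14,16,20,44]

Per-enzyme occurrences:
  RvuIV ATATAGA/7: at [1, 20] ⇒ [8, 27]
  MvoX CGTTCCCG/8: at [35, 60, 70, 80, 124] ⇒ [43, 68, 78, 88, 132]
  KluX GTTTTT/1: at [10, 28, 47] ⇒ [11, 29, 48]

All cut coordinates (distinct, sorted): [8, 11, 27, 29, 43, 48, 68, 78, 88, 132]

Fragment lengths:
  [0,8): 8 bp
  [8,11): 3 bp
  [11,27): 16 bp
  [27,29): 2 bp
  [29,43): 14 bp
  [43,48): 5 bp
  [48,68): 20 bp
  [68,78): 10 bp
  [78,88): 10 bp
  [88,132): 44 bp
  [132,133): 1 bp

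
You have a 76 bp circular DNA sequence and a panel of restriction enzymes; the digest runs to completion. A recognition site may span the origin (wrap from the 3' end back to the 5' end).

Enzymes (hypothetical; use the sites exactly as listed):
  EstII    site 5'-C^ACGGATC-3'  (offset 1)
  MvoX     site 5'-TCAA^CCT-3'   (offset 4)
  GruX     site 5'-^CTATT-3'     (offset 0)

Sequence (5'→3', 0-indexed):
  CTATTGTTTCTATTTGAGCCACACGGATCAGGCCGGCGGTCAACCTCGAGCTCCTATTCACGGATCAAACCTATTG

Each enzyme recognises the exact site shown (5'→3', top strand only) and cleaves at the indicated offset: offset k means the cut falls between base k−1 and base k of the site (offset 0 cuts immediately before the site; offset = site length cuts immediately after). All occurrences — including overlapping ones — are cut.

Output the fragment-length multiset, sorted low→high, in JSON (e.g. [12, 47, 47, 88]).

[6,6,9,10,11,13,21]

Per-enzyme occurrences:
  EstII CACGGATC/1: at [21, 58] ⇒ [22, 59]
  MvoX TCAACCT/4: at [39] ⇒ [43]
  GruX CTATT/0: at [0, 9, 53, 70] ⇒ [0, 9, 53, 70]

Pooled cuts: [0, 9, 22, 43, 53, 59, 70]

Fragment lengths:
  0→9: 9 bp
  9→22: 13 bp
  22→43: 21 bp
  43→53: 10 bp
  53→59: 6 bp
  59→70: 11 bp
  70→0 (wrap): 76-70+0 = 6 bp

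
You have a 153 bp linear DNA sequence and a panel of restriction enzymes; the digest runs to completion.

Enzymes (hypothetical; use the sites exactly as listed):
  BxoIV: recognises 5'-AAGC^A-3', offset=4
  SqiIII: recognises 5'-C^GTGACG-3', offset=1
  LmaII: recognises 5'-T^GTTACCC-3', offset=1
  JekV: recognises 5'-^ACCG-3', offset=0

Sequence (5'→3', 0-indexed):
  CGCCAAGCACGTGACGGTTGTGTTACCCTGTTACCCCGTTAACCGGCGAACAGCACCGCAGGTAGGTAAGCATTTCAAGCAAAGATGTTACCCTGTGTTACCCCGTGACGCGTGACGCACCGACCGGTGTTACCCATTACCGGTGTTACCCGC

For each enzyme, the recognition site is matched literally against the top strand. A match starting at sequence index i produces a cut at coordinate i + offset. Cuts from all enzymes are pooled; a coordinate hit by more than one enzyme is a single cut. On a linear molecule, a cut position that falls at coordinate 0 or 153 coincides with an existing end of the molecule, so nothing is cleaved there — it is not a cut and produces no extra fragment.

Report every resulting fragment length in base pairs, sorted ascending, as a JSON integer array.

Scan for sites:
  BxoIV (AAGCA, off=4): starts [4, 67, 76] → cuts [8, 71, 80]
  SqiIII (CGTGACG, off=1): starts [9, 103, 110] → cuts [10, 104, 111]
  LmaII (TGTTACCC, off=1): starts [20, 28, 85, 95, 127, 143] → cuts [21, 29, 86, 96, 128, 144]
  JekV (ACCG, off=0): starts [41, 54, 118, 122, 138] → cuts [41, 54, 118, 122, 138]

Pooled cuts: [8, 10, 21, 29, 41, 54, 71, 80, 86, 96, 104, 111, 118, 122, 128, 138, 144]

Fragment lengths:
  [0,8): 8 bp
  [8,10): 2 bp
  [10,21): 11 bp
  [21,29): 8 bp
  [29,41): 12 bp
  [41,54): 13 bp
  [54,71): 17 bp
  [71,80): 9 bp
  [80,86): 6 bp
  [86,96): 10 bp
  [96,104): 8 bp
  [104,111): 7 bp
  [111,118): 7 bp
  [118,122): 4 bp
  [122,128): 6 bp
  [128,138): 10 bp
  [138,144): 6 bp
  [144,153): 9 bp

[2,4,6,6,6,7,7,8,8,8,9,9,10,10,11,12,13,17]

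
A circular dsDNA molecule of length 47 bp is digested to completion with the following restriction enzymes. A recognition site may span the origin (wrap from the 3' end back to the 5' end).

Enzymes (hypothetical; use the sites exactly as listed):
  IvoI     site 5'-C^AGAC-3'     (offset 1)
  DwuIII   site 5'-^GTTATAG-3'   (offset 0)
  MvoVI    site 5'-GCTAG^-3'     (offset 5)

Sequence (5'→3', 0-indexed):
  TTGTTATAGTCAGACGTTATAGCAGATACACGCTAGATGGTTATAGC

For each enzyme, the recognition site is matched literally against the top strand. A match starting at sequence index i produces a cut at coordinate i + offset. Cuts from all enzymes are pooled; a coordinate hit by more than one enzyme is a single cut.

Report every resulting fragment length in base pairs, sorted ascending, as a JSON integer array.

Scan for sites:
  IvoI (CAGAC, off=1): starts [10] → cuts [11]
  DwuIII (GTTATAG, off=0): starts [2, 15, 39] → cuts [2, 15, 39]
  MvoVI (GCTAG, off=5): starts [31] → cuts [36]

Pooled cuts: [2, 11, 15, 36, 39]

Fragments:
  2→11: 9 bp
  11→15: 4 bp
  15→36: 21 bp
  36→39: 3 bp
  39→2 (wrap): 47-39+2 = 10 bp

[3,4,9,10,21]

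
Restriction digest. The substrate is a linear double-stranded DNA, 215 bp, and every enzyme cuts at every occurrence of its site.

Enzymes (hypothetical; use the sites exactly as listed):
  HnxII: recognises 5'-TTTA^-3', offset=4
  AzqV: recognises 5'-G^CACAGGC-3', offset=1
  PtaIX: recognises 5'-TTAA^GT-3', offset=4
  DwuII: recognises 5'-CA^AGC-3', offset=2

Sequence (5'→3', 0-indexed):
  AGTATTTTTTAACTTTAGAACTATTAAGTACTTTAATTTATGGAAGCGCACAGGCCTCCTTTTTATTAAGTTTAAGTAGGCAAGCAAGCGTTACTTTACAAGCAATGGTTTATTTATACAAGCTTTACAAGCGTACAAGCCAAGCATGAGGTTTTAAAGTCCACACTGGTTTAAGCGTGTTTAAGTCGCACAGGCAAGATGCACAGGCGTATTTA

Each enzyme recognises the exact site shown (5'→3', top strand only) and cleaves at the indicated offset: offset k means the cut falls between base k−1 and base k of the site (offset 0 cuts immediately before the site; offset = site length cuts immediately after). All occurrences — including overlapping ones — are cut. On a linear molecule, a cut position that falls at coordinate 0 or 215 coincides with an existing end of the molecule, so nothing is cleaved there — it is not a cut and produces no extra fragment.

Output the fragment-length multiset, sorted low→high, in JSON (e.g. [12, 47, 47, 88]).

[1,1,2,2,4,4,4,4,4,5,5,5,6,7,7,8,8,8,10,10,11,12,12,13,14,14,17,17]

Scan for sites:
  HnxII TTTA/4: at [7, 13, 31, 36, 61, 70, 94, 108, 112, 123, 152, 169, 179, 211] ⇒ [11, 17, 35, 40, 65, 74, 98, 112, 116, 127, 156, 173, 183] (position 215 is a terminus of the linear molecule — no cut)
  AzqV GCACAGGC/1: at [47, 187, 200] ⇒ [48, 188, 201]
  PtaIX TTAAGT/4: at [23, 65, 71, 180] ⇒ [27, 69, 75, 184]
  DwuII CAAGC/2: at [80, 84, 98, 118, 127, 135, 140] ⇒ [82, 86, 100, 120, 129, 137, 142]

Pooled cuts: [11, 17, 27, 35, 40, 48, 65, 69, 74, 75, 82, 86, 98, 100, 112, 116, 120, 127, 129, 137, 142, 156, 173, 183, 184, 188, 201]

Fragment lengths:
  [0,11): 11 bp
  [11,17): 6 bp
  [17,27): 10 bp
  [27,35): 8 bp
  [35,40): 5 bp
  [40,48): 8 bp
  [48,65): 17 bp
  [65,69): 4 bp
  [69,74): 5 bp
  [74,75): 1 bp
  [75,82): 7 bp
  [82,86): 4 bp
  [86,98): 12 bp
  [98,100): 2 bp
  [100,112): 12 bp
  [112,116): 4 bp
  [116,120): 4 bp
  [120,127): 7 bp
  [127,129): 2 bp
  [129,137): 8 bp
  [137,142): 5 bp
  [142,156): 14 bp
  [156,173): 17 bp
  [173,183): 10 bp
  [183,184): 1 bp
  [184,188): 4 bp
  [188,201): 13 bp
  [201,215): 14 bp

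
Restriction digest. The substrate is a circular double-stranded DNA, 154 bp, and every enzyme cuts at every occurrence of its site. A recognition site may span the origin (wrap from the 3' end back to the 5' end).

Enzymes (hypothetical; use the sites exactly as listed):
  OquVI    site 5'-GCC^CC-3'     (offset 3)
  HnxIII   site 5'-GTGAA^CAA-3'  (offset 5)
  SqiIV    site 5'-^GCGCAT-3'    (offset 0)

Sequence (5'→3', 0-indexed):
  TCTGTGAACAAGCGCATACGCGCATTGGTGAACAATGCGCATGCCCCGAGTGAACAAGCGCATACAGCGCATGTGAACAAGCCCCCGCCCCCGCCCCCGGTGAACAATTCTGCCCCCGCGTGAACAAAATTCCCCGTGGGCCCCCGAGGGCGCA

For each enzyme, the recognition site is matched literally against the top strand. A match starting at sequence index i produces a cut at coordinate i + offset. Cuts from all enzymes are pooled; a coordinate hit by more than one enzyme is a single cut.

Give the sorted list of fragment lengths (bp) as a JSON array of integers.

Per-enzyme occurrences:
  OquVI GCCCC/3: at [42, 80, 86, 92, 111, 139] ⇒ [45, 83, 89, 95, 114, 142]
  HnxIII GTGAACAA/5: at [3, 27, 49, 72, 99, 119] ⇒ [8, 32, 54, 77, 104, 124]
  SqiIV GCGCAT/0: at [11, 19, 36, 57, 66, 149] ⇒ [11, 19, 36, 57, 66, 149]

Pooled cuts: [8, 11, 19, 32, 36, 45, 54, 57, 66, 77, 83, 89, 95, 104, 114, 124, 142, 149]

Fragments:
  8→11: 3 bp
  11→19: 8 bp
  19→32: 13 bp
  32→36: 4 bp
  36→45: 9 bp
  45→54: 9 bp
  54→57: 3 bp
  57→66: 9 bp
  66→77: 11 bp
  77→83: 6 bp
  83→89: 6 bp
  89→95: 6 bp
  95→104: 9 bp
  104→114: 10 bp
  114→124: 10 bp
  124→142: 18 bp
  142→149: 7 bp
  149→8 (wrap): 154-149+8 = 13 bp

[3,3,4,6,6,6,7,8,9,9,9,9,10,10,11,13,13,18]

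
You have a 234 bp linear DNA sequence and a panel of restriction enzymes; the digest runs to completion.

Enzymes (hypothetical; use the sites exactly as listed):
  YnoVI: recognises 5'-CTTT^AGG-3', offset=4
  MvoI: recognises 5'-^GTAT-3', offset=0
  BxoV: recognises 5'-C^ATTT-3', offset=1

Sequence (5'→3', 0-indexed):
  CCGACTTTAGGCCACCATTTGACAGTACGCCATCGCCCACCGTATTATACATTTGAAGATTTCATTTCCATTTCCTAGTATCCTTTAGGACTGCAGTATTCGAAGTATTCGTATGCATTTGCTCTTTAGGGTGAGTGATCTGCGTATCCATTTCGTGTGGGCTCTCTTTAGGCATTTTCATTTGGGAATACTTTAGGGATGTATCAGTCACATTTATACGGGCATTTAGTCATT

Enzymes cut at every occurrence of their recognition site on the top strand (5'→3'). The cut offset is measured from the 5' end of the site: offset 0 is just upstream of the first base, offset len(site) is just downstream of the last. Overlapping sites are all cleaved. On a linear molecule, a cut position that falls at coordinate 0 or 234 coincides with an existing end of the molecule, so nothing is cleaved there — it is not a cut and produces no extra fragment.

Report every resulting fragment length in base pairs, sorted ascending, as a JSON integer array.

Site scan:
  YnoVI (CTTTAGG, off=4): starts [4, 82, 123, 165, 190] → cuts [8, 86, 127, 169, 194]
  MvoI (GTAT, off=0): starts [41, 77, 95, 104, 110, 143, 200] → cuts [41, 77, 95, 104, 110, 143, 200]
  BxoV (CATTT, off=1): starts [15, 49, 62, 68, 115, 148, 172, 178, 210, 222] → cuts [16, 50, 63, 69, 116, 149, 173, 179, 211, 223]

Pooled cuts: [8, 16, 41, 50, 63, 69, 77, 86, 95, 104, 110, 116, 127, 143, 149, 169, 173, 179, 194, 200, 211, 223]

Fragments:
  [0,8): 8 bp
  [8,16): 8 bp
  [16,41): 25 bp
  [41,50): 9 bp
  [50,63): 13 bp
  [63,69): 6 bp
  [69,77): 8 bp
  [77,86): 9 bp
  [86,95): 9 bp
  [95,104): 9 bp
  [104,110): 6 bp
  [110,116): 6 bp
  [116,127): 11 bp
  [127,143): 16 bp
  [143,149): 6 bp
  [149,169): 20 bp
  [169,173): 4 bp
  [173,179): 6 bp
  [179,194): 15 bp
  [194,200): 6 bp
  [200,211): 11 bp
  [211,223): 12 bp
  [223,234): 11 bp

[4,6,6,6,6,6,6,8,8,8,9,9,9,9,11,11,11,12,13,15,16,20,25]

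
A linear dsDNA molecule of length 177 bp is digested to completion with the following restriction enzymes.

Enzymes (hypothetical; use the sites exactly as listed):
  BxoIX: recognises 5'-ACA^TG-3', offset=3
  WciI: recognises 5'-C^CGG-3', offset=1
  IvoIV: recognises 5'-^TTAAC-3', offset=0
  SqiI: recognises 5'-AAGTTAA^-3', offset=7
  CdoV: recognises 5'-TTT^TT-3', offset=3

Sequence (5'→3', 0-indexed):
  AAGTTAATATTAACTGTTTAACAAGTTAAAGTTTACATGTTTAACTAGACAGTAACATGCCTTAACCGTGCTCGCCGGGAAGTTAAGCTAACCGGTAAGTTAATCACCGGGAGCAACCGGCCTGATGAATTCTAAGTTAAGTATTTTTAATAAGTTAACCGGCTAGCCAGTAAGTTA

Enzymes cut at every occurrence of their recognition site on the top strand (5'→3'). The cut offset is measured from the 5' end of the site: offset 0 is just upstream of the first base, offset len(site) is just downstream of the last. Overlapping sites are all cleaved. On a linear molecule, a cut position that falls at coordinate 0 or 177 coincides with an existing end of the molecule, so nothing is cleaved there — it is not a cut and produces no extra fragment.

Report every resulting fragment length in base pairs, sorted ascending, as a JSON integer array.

[1,2,3,4,4,4,6,6,7,8,8,8,10,11,11,12,14,17,18,23]

Per-enzyme occurrences:
  BxoIX ACATG/3: at [34, 54] ⇒ [37, 57]
  WciI CCGG/1: at [74, 91, 106, 116, 158] ⇒ [75, 92, 107, 117, 159]
  IvoIV TTAAC/0: at [9, 17, 40, 61, 154] ⇒ [9, 17, 40, 61, 154]
  SqiI AAGTTAA/7: at [0, 22, 79, 96, 133, 151] ⇒ [7, 29, 86, 103, 140, 158]
  CdoV TTTTT/3: at [143] ⇒ [146]

All cut coordinates (distinct, sorted): [7, 9, 17, 29, 37, 40, 57, 61, 75, 86, 92, 103, 107, 117, 140, 146, 154, 158, 159]

Fragment lengths:
  [0,7): 7 bp
  [7,9): 2 bp
  [9,17): 8 bp
  [17,29): 12 bp
  [29,37): 8 bp
  [37,40): 3 bp
  [40,57): 17 bp
  [57,61): 4 bp
  [61,75): 14 bp
  [75,86): 11 bp
  [86,92): 6 bp
  [92,103): 11 bp
  [103,107): 4 bp
  [107,117): 10 bp
  [117,140): 23 bp
  [140,146): 6 bp
  [146,154): 8 bp
  [154,158): 4 bp
  [158,159): 1 bp
  [159,177): 18 bp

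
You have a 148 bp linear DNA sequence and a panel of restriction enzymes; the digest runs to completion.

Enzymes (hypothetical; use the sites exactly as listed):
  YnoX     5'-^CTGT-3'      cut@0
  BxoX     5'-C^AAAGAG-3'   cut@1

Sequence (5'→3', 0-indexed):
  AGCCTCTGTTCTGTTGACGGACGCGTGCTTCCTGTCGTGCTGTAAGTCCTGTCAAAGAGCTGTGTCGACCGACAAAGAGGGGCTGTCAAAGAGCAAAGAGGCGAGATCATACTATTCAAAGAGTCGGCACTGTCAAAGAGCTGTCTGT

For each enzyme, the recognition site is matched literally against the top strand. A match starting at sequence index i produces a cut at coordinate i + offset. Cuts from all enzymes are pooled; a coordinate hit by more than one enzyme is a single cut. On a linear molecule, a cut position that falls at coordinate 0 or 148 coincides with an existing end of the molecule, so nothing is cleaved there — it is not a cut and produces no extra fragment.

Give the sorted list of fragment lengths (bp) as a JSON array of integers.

Per-enzyme occurrences:
  YnoX CTGT/0: at [5, 10, 31, 39, 48, 59, 82, 129, 140, 144] ⇒ [5, 10, 31, 39, 48, 59, 82, 129, 140, 144]
  BxoX CAAAGAG/1: at [52, 72, 86, 93, 116, 133] ⇒ [53, 73, 87, 94, 117, 134]

All cut coordinates (distinct, sorted): [5, 10, 31, 39, 48, 53, 59, 73, 82, 87, 94, 117, 129, 134, 140, 144]

Fragments:
  [0,5): 5 bp
  [5,10): 5 bp
  [10,31): 21 bp
  [31,39): 8 bp
  [39,48): 9 bp
  [48,53): 5 bp
  [53,59): 6 bp
  [59,73): 14 bp
  [73,82): 9 bp
  [82,87): 5 bp
  [87,94): 7 bp
  [94,117): 23 bp
  [117,129): 12 bp
  [129,134): 5 bp
  [134,140): 6 bp
  [140,144): 4 bp
  [144,148): 4 bp

[4,4,5,5,5,5,5,6,6,7,8,9,9,12,14,21,23]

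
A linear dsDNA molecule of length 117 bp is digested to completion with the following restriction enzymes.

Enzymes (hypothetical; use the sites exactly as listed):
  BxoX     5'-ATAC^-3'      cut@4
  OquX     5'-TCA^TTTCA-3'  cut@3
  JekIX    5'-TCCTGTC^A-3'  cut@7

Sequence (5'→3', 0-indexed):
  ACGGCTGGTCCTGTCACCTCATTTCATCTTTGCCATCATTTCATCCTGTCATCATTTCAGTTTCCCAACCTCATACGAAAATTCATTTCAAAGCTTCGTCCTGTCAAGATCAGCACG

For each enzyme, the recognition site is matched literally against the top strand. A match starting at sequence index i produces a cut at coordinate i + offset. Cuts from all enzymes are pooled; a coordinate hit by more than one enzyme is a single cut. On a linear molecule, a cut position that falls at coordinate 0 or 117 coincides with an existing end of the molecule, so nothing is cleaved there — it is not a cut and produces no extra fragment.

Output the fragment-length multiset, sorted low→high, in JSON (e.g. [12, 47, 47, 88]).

Site scan:
  BxoX ATAC/4: at [72] ⇒ [76]
  OquX TCATTTCA/3: at [18, 35, 51, 82] ⇒ [21, 38, 54, 85]
  JekIX TCCTGTCA/7: at [8, 43, 98] ⇒ [15, 50, 105]

Pooled cuts: [15, 21, 38, 50, 54, 76, 85, 105]

Fragment lengths:
  [0,15): 15 bp
  [15,21): 6 bp
  [21,38): 17 bp
  [38,50): 12 bp
  [50,54): 4 bp
  [54,76): 22 bp
  [76,85): 9 bp
  [85,105): 20 bp
  [105,117): 12 bp

[4,6,9,12,12,15,17,20,22]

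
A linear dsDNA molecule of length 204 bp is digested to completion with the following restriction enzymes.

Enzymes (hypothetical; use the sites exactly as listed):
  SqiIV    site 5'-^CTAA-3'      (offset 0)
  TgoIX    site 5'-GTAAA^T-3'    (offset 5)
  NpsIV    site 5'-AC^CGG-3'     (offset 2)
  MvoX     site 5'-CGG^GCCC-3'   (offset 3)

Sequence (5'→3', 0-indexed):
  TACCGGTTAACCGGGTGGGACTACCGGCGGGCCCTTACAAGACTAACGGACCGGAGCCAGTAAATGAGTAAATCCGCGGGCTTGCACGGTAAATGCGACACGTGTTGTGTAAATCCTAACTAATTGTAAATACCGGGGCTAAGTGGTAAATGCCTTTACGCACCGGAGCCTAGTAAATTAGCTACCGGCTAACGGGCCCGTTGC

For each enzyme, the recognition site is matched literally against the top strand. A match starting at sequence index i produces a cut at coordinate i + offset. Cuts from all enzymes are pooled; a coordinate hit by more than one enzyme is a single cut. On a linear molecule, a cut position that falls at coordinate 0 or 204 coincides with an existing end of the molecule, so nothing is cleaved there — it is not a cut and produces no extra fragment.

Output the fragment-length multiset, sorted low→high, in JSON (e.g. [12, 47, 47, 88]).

[2,3,3,3,4,5,6,7,8,8,8,9,9,11,12,12,13,13,13,14,20,21]

Scan for sites:
  SqiIV (CTAA, off=0): starts [42, 115, 119, 138, 188] → cuts [42, 115, 119, 138, 188]
  TgoIX (GTAAAT, off=5): starts [59, 67, 88, 108, 125, 145, 172] → cuts [64, 72, 93, 113, 130, 150, 177]
  NpsIV (ACCGG, off=2): starts [1, 9, 22, 49, 131, 161, 183] → cuts [3, 11, 24, 51, 133, 163, 185]
  MvoX (CGGGCCC, off=3): starts [27, 192] → cuts [30, 195]

All cut coordinates (distinct, sorted): [3, 11, 24, 30, 42, 51, 64, 72, 93, 113, 115, 119, 130, 133, 138, 150, 163, 177, 185, 188, 195]

Fragment lengths:
  [0,3): 3 bp
  [3,11): 8 bp
  [11,24): 13 bp
  [24,30): 6 bp
  [30,42): 12 bp
  [42,51): 9 bp
  [51,64): 13 bp
  [64,72): 8 bp
  [72,93): 21 bp
  [93,113): 20 bp
  [113,115): 2 bp
  [115,119): 4 bp
  [119,130): 11 bp
  [130,133): 3 bp
  [133,138): 5 bp
  [138,150): 12 bp
  [150,163): 13 bp
  [163,177): 14 bp
  [177,185): 8 bp
  [185,188): 3 bp
  [188,195): 7 bp
  [195,204): 9 bp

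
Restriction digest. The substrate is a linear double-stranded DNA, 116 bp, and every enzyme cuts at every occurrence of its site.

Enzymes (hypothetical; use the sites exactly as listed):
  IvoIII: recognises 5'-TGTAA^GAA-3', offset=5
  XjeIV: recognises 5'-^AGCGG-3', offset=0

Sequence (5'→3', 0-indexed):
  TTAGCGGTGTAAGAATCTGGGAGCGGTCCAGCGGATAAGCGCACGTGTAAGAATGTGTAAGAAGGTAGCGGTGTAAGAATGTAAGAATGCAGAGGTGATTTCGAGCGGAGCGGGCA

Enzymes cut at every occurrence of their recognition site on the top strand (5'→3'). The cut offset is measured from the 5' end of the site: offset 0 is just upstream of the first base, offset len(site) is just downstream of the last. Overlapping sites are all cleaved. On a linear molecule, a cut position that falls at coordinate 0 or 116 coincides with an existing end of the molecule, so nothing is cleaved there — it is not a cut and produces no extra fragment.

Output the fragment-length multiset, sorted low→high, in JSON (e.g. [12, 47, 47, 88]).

[2,5,6,8,8,8,9,10,10,10,19,21]

Scan for sites:
  IvoIII TGTAAGAA/5: at [7, 45, 55, 71, 79] ⇒ [12, 50, 60, 76, 84]
  XjeIV AGCGG/0: at [2, 21, 29, 66, 103, 108] ⇒ [2, 21, 29, 66, 103, 108]

Pooled cuts: [2, 12, 21, 29, 50, 60, 66, 76, 84, 103, 108]

Fragment lengths:
  [0,2): 2 bp
  [2,12): 10 bp
  [12,21): 9 bp
  [21,29): 8 bp
  [29,50): 21 bp
  [50,60): 10 bp
  [60,66): 6 bp
  [66,76): 10 bp
  [76,84): 8 bp
  [84,103): 19 bp
  [103,108): 5 bp
  [108,116): 8 bp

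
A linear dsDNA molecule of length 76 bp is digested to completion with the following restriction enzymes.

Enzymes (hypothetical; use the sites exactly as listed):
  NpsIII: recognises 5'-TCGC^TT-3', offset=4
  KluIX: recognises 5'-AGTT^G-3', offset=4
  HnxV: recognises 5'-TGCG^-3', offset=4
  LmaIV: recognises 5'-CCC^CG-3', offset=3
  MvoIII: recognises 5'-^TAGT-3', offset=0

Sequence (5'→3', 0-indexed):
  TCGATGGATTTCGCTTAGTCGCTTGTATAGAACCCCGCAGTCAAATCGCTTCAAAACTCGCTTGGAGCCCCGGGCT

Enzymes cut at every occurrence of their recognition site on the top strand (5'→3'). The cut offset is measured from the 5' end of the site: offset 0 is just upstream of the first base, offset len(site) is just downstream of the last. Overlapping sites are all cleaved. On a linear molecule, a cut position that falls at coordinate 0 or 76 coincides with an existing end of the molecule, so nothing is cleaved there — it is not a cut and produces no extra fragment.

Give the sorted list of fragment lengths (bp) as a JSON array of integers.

[1,6,7,9,12,13,14,14]

Scan for sites:
  NpsIII (TCGCTT, off=4): starts [10, 18, 45, 57] → cuts [14, 22, 49, 61]
  KluIX (AGTTG, off=4): no sites
  HnxV (TGCG, off=4): no sites
  LmaIV (CCCCG, off=3): starts [32, 67] → cuts [35, 70]
  MvoIII (TAGT, off=0): starts [15] → cuts [15]

All cut coordinates (distinct, sorted): [14, 15, 22, 35, 49, 61, 70]

Fragments:
  [0,14): 14 bp
  [14,15): 1 bp
  [15,22): 7 bp
  [22,35): 13 bp
  [35,49): 14 bp
  [49,61): 12 bp
  [61,70): 9 bp
  [70,76): 6 bp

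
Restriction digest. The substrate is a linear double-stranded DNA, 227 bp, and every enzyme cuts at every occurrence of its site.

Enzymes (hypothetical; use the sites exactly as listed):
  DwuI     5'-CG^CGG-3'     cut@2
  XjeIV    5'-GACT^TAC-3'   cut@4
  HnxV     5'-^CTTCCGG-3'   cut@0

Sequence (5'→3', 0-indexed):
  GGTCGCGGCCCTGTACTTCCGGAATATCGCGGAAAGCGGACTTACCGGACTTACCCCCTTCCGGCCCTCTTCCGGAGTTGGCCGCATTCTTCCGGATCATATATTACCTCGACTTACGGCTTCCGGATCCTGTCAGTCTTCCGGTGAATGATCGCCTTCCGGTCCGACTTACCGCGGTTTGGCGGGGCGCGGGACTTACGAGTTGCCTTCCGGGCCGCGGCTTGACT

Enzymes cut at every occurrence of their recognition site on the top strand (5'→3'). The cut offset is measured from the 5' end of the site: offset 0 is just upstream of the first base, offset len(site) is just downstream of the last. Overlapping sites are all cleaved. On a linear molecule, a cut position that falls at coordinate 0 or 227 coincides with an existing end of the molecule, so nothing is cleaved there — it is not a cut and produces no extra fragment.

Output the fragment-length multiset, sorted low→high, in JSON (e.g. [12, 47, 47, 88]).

[5,5,5,6,7,9,10,10,10,11,11,13,14,14,15,18,18,20,26]

Scan for sites:
  DwuI (CGCGG, off=2): starts [3, 27, 172, 187, 215] → cuts [5, 29, 174, 189, 217]
  XjeIV (GACTTAC, off=4): starts [38, 47, 110, 165, 192] → cuts [42, 51, 114, 169, 196]
  HnxV (CTTCCGG, off=0): starts [15, 57, 68, 88, 119, 137, 155, 206] → cuts [15, 57, 68, 88, 119, 137, 155, 206]

Pooled cuts: [5, 15, 29, 42, 51, 57, 68, 88, 114, 119, 137, 155, 169, 174, 189, 196, 206, 217]

Fragment lengths:
  [0,5): 5 bp
  [5,15): 10 bp
  [15,29): 14 bp
  [29,42): 13 bp
  [42,51): 9 bp
  [51,57): 6 bp
  [57,68): 11 bp
  [68,88): 20 bp
  [88,114): 26 bp
  [114,119): 5 bp
  [119,137): 18 bp
  [137,155): 18 bp
  [155,169): 14 bp
  [169,174): 5 bp
  [174,189): 15 bp
  [189,196): 7 bp
  [196,206): 10 bp
  [206,217): 11 bp
  [217,227): 10 bp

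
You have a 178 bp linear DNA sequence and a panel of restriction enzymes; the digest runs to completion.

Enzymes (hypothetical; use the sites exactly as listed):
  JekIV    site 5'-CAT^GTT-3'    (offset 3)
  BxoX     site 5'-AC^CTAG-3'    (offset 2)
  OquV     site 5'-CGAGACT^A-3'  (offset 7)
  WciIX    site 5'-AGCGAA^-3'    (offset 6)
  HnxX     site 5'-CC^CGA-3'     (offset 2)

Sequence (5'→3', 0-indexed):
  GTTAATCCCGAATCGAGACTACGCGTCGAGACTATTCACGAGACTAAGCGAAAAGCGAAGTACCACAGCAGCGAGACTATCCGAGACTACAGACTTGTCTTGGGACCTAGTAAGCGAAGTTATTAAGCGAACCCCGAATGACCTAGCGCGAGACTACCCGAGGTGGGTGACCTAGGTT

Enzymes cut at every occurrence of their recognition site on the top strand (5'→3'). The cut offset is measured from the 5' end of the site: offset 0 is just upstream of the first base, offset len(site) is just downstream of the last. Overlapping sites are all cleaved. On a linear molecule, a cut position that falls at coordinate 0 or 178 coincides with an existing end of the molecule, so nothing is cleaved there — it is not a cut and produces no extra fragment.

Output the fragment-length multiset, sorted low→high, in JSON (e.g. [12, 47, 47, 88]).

Per-enzyme occurrences:
  JekIV (CATGTT, off=3): no sites
  BxoX (ACCTAG, off=2): starts [104, 140, 169] → cuts [106, 142, 171]
  OquV (CGAGACTA, off=7): starts [13, 26, 38, 71, 81, 148] → cuts [20, 33, 45, 78, 88, 155]
  WciIX (AGCGAA, off=6): starts [46, 53, 112, 125] → cuts [52, 59, 118, 131]
  HnxX (CCCGA, off=2): starts [6, 132, 156] → cuts [8, 134, 158]

Pooled cuts: [8, 20, 33, 45, 52, 59, 78, 88, 106, 118, 131, 134, 142, 155, 158, 171]

Fragment lengths:
  [0,8): 8 bp
  [8,20): 12 bp
  [20,33): 13 bp
  [33,45): 12 bp
  [45,52): 7 bp
  [52,59): 7 bp
  [59,78): 19 bp
  [78,88): 10 bp
  [88,106): 18 bp
  [106,118): 12 bp
  [118,131): 13 bp
  [131,134): 3 bp
  [134,142): 8 bp
  [142,155): 13 bp
  [155,158): 3 bp
  [158,171): 13 bp
  [171,178): 7 bp

[3,3,7,7,7,8,8,10,12,12,12,13,13,13,13,18,19]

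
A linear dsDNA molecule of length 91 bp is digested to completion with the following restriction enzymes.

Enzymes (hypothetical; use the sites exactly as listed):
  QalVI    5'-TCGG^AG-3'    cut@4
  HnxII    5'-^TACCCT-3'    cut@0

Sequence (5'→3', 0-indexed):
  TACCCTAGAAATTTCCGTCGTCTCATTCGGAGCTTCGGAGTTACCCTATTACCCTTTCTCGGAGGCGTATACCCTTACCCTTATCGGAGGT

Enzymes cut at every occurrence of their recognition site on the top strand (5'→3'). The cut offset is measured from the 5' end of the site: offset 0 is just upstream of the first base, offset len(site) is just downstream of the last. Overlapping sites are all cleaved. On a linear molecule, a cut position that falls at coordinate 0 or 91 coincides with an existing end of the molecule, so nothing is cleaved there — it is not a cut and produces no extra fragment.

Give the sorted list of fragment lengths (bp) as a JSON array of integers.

Scan for sites:
  QalVI TCGGAG/4: at [26, 34, 58, 83] ⇒ [30, 38, 62, 87]
  HnxII TACCCT/0: at [0, 41, 49, 69, 75] ⇒ [41, 49, 69, 75] (position 0 is a terminus of the linear molecule — no cut)

Pooled cuts: [30, 38, 41, 49, 62, 69, 75, 87]

Fragments:
  [0,30): 30 bp
  [30,38): 8 bp
  [38,41): 3 bp
  [41,49): 8 bp
  [49,62): 13 bp
  [62,69): 7 bp
  [69,75): 6 bp
  [75,87): 12 bp
  [87,91): 4 bp

[3,4,6,7,8,8,12,13,30]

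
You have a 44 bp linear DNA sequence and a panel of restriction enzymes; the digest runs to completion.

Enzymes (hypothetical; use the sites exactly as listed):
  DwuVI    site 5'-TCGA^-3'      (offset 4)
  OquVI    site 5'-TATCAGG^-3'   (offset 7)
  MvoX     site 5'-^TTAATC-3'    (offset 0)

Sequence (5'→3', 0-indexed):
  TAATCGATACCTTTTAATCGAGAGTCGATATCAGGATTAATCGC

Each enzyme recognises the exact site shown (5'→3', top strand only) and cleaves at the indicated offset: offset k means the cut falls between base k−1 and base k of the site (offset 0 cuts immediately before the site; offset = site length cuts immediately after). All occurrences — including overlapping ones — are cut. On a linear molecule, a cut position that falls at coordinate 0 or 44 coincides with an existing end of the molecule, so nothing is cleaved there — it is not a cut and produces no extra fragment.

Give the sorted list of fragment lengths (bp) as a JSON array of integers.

Scan for sites:
  DwuVI (TCGA, off=4): starts [3, 17, 24] → cuts [7, 21, 28]
  OquVI (TATCAGG, off=7): starts [28] → cuts [35]
  MvoX (TTAATC, off=0): starts [13, 36] → cuts [13, 36]

All cut coordinates (distinct, sorted): [7, 13, 21, 28, 35, 36]

Fragments:
  [0,7): 7 bp
  [7,13): 6 bp
  [13,21): 8 bp
  [21,28): 7 bp
  [28,35): 7 bp
  [35,36): 1 bp
  [36,44): 8 bp

[1,6,7,7,7,8,8]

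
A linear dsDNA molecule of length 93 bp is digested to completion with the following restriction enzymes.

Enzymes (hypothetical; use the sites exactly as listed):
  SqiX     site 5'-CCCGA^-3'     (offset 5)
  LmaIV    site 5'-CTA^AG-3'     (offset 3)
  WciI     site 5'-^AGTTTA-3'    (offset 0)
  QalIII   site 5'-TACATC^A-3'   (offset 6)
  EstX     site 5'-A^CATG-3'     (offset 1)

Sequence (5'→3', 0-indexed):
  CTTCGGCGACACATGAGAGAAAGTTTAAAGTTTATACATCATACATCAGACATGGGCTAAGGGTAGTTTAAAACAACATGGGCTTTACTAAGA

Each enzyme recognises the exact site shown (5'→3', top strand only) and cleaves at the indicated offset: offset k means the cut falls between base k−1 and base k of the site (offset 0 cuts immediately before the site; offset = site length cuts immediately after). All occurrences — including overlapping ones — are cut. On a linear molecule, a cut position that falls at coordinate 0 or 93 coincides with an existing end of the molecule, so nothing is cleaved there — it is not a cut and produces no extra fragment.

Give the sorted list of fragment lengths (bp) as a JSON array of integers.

Scan for sites:
  SqiX (CCCGA, off=5): no sites
  LmaIV CTAAG/3: at [56, 87] ⇒ [59, 90]
  WciI AGTTTA/0: at [21, 28, 64] ⇒ [21, 28, 64]
  QalIII TACATCA/6: at [34, 41] ⇒ [40, 47]
  EstX ACATG/1: at [10, 49, 75] ⇒ [11, 50, 76]

All cut coordinates (distinct, sorted): [11, 21, 28, 40, 47, 50, 59, 64, 76, 90]

Fragments:
  [0,11): 11 bp
  [11,21): 10 bp
  [21,28): 7 bp
  [28,40): 12 bp
  [40,47): 7 bp
  [47,50): 3 bp
  [50,59): 9 bp
  [59,64): 5 bp
  [64,76): 12 bp
  [76,90): 14 bp
  [90,93): 3 bp

[3,3,5,7,7,9,10,11,12,12,14]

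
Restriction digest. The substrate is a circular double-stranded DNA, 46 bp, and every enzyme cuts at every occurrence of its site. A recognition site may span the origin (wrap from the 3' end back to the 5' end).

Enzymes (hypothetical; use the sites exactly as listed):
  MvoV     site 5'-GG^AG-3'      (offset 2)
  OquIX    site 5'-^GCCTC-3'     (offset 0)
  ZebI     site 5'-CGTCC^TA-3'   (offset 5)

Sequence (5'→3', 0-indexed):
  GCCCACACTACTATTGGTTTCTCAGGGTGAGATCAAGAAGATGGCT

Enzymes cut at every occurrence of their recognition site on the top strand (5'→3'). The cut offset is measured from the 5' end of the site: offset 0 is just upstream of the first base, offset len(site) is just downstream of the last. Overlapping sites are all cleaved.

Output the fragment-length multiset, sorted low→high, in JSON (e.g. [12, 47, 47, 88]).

[46]

Per-enzyme occurrences:
  MvoV (GGAG, off=2): no sites
  OquIX (GCCTC, off=0): no sites
  ZebI (CGTCCTA, off=5): no sites

Pooled cuts: ∅

Fragments:
  no cuts → one circular fragment of 46 bp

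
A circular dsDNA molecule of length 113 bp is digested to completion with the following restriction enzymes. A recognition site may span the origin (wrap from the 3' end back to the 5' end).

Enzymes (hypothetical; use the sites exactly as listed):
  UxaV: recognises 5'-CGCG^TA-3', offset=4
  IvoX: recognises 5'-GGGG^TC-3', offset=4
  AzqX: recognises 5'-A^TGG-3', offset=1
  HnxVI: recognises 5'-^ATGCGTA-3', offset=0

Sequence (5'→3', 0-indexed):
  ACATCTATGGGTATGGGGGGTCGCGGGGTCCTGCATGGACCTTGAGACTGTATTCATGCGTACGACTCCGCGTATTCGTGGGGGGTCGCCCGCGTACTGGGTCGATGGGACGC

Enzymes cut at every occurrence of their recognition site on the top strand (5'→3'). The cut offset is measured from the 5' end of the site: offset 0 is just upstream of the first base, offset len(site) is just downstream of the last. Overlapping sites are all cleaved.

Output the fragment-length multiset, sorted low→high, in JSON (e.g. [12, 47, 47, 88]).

[6,7,7,8,9,11,13,15,17,20]

Site scan:
  UxaV (CGCGTA, off=4): starts [68, 90] → cuts [72, 94]
  IvoX (GGGGTC, off=4): starts [16, 24, 81] → cuts [20, 28, 85]
  AzqX (ATGG, off=1): starts [6, 12, 34, 104] → cuts [7, 13, 35, 105]
  HnxVI (ATGCGTA, off=0): starts [55] → cuts [55]

Pooled cuts: [7, 13, 20, 28, 35, 55, 72, 85, 94, 105]

Fragment lengths:
  7→13: 6 bp
  13→20: 7 bp
  20→28: 8 bp
  28→35: 7 bp
  35→55: 20 bp
  55→72: 17 bp
  72→85: 13 bp
  85→94: 9 bp
  94→105: 11 bp
  105→7 (wrap): 113-105+7 = 15 bp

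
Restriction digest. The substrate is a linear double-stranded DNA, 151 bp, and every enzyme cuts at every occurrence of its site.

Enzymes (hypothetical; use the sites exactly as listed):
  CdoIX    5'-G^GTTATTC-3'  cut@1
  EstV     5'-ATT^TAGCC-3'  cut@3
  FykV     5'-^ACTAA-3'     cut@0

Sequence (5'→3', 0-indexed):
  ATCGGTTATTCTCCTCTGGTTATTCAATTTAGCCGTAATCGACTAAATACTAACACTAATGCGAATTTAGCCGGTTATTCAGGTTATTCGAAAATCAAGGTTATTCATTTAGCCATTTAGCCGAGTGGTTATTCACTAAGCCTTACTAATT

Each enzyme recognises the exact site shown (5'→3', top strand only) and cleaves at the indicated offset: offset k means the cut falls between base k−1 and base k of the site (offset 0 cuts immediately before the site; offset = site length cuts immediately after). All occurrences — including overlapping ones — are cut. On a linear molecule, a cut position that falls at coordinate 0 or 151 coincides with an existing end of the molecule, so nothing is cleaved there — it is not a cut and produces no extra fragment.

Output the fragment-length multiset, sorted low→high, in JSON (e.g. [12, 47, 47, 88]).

[4,6,6,7,7,7,8,9,10,10,10,11,12,13,14,17]

Site scan:
  CdoIX (GGTTATTC, off=1): starts [3, 17, 72, 81, 98, 126] → cuts [4, 18, 73, 82, 99, 127]
  EstV (ATTTAGCC, off=3): starts [26, 64, 106, 114] → cuts [29, 67, 109, 117]
  FykV (ACTAA, off=0): starts [41, 48, 54, 134, 144] → cuts [41, 48, 54, 134, 144]

Pooled cuts: [4, 18, 29, 41, 48, 54, 67, 73, 82, 99, 109, 117, 127, 134, 144]

Fragment lengths:
  [0,4): 4 bp
  [4,18): 14 bp
  [18,29): 11 bp
  [29,41): 12 bp
  [41,48): 7 bp
  [48,54): 6 bp
  [54,67): 13 bp
  [67,73): 6 bp
  [73,82): 9 bp
  [82,99): 17 bp
  [99,109): 10 bp
  [109,117): 8 bp
  [117,127): 10 bp
  [127,134): 7 bp
  [134,144): 10 bp
  [144,151): 7 bp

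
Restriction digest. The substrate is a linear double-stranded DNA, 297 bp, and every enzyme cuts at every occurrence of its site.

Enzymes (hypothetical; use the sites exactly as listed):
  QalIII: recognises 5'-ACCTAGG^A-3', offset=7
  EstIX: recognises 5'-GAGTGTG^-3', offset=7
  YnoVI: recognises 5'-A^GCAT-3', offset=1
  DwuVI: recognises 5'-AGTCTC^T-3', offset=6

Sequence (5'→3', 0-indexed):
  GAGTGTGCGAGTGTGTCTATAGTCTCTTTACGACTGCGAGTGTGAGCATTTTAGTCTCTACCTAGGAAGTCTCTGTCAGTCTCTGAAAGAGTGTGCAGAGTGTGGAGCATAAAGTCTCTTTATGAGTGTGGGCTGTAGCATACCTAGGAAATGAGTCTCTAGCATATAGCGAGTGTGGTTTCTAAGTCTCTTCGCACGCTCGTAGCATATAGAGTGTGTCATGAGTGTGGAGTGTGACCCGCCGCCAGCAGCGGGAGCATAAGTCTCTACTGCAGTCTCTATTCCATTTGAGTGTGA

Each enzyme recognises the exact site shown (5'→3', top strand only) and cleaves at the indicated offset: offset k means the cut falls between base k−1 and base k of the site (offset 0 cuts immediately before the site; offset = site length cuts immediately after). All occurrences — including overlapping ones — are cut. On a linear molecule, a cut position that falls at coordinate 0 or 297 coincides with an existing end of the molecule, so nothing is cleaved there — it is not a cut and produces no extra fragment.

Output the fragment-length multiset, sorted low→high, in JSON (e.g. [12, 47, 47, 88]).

Site scan:
  QalIII ACCTAGGA/7: at [59, 141] ⇒ [66, 148]
  EstIX GAGTGTG/7: at [0, 8, 37, 88, 97, 123, 170, 211, 222, 229, 289] ⇒ [7, 15, 44, 95, 104, 130, 177, 218, 229, 236, 296]
  YnoVI AGCAT/1: at [44, 105, 136, 160, 203, 255] ⇒ [45, 106, 137, 161, 204, 256]
  DwuVI AGTCTCT/6: at [20, 52, 67, 77, 112, 153, 184, 261, 273] ⇒ [26, 58, 73, 83, 118, 159, 190, 267, 279]

All cut coordinates (distinct, sorted): [7, 15, 26, 44, 45, 58, 66, 73, 83, 95, 104, 106, 118, 130, 137, 148, 159, 161, 177, 190, 204, 218, 229, 236, 256, 267, 279, 296]

Fragment lengths:
  [0,7): 7 bp
  [7,15): 8 bp
  [15,26): 11 bp
  [26,44): 18 bp
  [44,45): 1 bp
  [45,58): 13 bp
  [58,66): 8 bp
  [66,73): 7 bp
  [73,83): 10 bp
  [83,95): 12 bp
  [95,104): 9 bp
  [104,106): 2 bp
  [106,118): 12 bp
  [118,130): 12 bp
  [130,137): 7 bp
  [137,148): 11 bp
  [148,159): 11 bp
  [159,161): 2 bp
  [161,177): 16 bp
  [177,190): 13 bp
  [190,204): 14 bp
  [204,218): 14 bp
  [218,229): 11 bp
  [229,236): 7 bp
  [236,256): 20 bp
  [256,267): 11 bp
  [267,279): 12 bp
  [279,296): 17 bp
  [296,297): 1 bp

[1,1,2,2,7,7,7,7,8,8,9,10,11,11,11,11,11,12,12,12,12,13,13,14,14,16,17,18,20]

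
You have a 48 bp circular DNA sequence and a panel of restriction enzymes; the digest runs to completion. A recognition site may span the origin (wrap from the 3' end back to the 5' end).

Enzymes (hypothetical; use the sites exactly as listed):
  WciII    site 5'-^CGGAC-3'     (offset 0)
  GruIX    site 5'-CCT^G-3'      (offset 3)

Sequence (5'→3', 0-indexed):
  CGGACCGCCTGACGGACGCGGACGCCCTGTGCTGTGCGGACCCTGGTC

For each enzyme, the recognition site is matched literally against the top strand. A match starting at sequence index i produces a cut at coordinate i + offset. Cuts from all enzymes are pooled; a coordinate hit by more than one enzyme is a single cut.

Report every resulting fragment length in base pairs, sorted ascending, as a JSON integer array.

Scan for sites:
  WciII (CGGAC, off=0): starts [0, 12, 18, 36] → cuts [0, 12, 18, 36]
  GruIX (CCTG, off=3): starts [7, 25, 41] → cuts [10, 28, 44]

All cut coordinates (distinct, sorted): [0, 10, 12, 18, 28, 36, 44]

Fragment lengths:
  0→10: 10 bp
  10→12: 2 bp
  12→18: 6 bp
  18→28: 10 bp
  28→36: 8 bp
  36→44: 8 bp
  44→0 (wrap): 48-44+0 = 4 bp

[2,4,6,8,8,10,10]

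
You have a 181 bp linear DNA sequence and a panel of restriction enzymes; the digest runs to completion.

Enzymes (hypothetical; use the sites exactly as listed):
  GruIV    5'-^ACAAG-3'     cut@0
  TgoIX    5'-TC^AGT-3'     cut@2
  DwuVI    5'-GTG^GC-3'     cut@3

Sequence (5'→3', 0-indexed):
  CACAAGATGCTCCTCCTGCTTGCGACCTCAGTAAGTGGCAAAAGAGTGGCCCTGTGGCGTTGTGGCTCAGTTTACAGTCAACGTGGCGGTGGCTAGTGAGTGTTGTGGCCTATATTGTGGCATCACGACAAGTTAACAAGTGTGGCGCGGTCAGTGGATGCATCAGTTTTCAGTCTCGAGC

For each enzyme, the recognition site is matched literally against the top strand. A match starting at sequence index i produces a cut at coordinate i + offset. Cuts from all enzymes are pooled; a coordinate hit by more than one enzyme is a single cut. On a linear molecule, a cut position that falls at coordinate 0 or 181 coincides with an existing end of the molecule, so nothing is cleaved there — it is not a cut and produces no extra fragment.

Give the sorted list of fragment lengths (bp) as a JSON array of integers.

Scan for sites:
  GruIV ACAAG/0: at [1, 127, 135] ⇒ [1, 127, 135]
  TgoIX TCAGT/2: at [27, 66, 150, 162, 169] ⇒ [29, 68, 152, 164, 171]
  DwuVI GTGGC/3: at [34, 45, 53, 61, 82, 88, 104, 116, 141] ⇒ [37, 48, 56, 64, 85, 91, 107, 119, 144]

All cut coordinates (distinct, sorted): [1, 29, 37, 48, 56, 64, 68, 85, 91, 107, 119, 127, 135, 144, 152, 164, 171]

Fragment lengths:
  [0,1): 1 bp
  [1,29): 28 bp
  [29,37): 8 bp
  [37,48): 11 bp
  [48,56): 8 bp
  [56,64): 8 bp
  [64,68): 4 bp
  [68,85): 17 bp
  [85,91): 6 bp
  [91,107): 16 bp
  [107,119): 12 bp
  [119,127): 8 bp
  [127,135): 8 bp
  [135,144): 9 bp
  [144,152): 8 bp
  [152,164): 12 bp
  [164,171): 7 bp
  [171,181): 10 bp

[1,4,6,7,8,8,8,8,8,8,9,10,11,12,12,16,17,28]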